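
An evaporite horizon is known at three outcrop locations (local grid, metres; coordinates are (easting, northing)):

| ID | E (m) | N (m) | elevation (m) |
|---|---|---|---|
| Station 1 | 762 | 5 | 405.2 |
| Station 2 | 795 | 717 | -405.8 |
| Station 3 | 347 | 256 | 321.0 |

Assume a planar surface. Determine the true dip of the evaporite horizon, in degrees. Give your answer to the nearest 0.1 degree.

50.5°

Let the plane be z = a·E + b·N + c.
Station 2−Station 1: 33a + 712b = −811;  Station 3−Station 1: −415a + 251b = −84.2.
Solving gives a = −0.47277, b = −1.11713.
Gradient magnitude |∇z| = √(a² + b²) = √(0.22351 + 1.24799) = 1.21305.
True dip = arctan(1.21305) = 50.5°, dipping toward NNE (azimuth ≈ 023°).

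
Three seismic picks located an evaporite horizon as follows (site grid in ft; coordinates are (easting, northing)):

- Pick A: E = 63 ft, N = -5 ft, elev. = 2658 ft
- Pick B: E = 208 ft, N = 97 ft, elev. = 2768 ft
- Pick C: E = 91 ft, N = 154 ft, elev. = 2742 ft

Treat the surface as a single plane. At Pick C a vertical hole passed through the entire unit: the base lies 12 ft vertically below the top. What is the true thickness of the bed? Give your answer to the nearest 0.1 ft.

Two edge vectors: Pick A→Pick B = (145, 102, 110), Pick A→Pick C = (28, 159, 84).
Normal n = (Pick A→Pick B) × (Pick A→Pick C) = (-8922, -9100, 20199).
So ∂z/∂E = −n_x/n_z = 0.44171 and ∂z/∂N = −n_y/n_z = 0.45052.
|∇z| = √(a²+b²) = 0.63093, so dip δ = arctan(0.63093) = 32.25°.
True thickness = vertical thickness × cos δ = 12 × cos 32.25° = 10.1 ft.

10.1 ft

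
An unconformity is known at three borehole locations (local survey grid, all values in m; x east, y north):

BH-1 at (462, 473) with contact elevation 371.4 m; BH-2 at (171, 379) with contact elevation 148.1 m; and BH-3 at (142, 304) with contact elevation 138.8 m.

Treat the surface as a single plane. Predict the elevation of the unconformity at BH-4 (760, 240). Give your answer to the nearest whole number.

Two edge vectors: BH-1→BH-2 = (-291, -94, -223.3), BH-1→BH-3 = (-320, -169, -232.6).
Normal n = (BH-1→BH-2) × (BH-1→BH-3) = (-15873.3, 3769.4, 19099).
So ∂z/∂x = −n_x/n_z = 0.83111 and ∂z/∂y = −n_y/n_z = −0.19736.
Intercept c from BH-1: 371.4 − 383.97 + 93.35 = 80.78.
At (760, 240): z = 631.6 − 47.4 + 80.78 = 665.1 m.

665 m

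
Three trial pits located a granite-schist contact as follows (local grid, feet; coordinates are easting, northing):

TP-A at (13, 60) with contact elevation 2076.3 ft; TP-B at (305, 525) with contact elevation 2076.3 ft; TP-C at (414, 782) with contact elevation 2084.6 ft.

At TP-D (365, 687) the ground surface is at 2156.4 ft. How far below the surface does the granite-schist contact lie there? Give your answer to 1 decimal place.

73.5 ft

Two edge vectors: TP-A→TP-B = (292, 465, 0), TP-A→TP-C = (401, 722, 8.3).
Normal n = (TP-A→TP-B) × (TP-A→TP-C) = (3859.5, -2423.6, 24359).
So ∂z/∂easting = −n_x/n_z = −0.15844 and ∂z/∂northing = −n_y/n_z = 0.09950.
Intercept c from TP-A: 2076.3 + 2.06 − 5.97 = 2072.39.
At (365, 687): z_contact = −57.83 + 68.35 + 2072.39 = 2082.91 ft.
Depth below ground = 2156.4 − 2082.91 = 73.5 ft.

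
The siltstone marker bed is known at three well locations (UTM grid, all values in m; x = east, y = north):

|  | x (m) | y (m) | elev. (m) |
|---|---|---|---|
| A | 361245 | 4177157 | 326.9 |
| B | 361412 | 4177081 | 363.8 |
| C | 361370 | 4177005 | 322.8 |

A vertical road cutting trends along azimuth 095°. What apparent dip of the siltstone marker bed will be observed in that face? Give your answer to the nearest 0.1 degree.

Two edge vectors: A→B = (167, -76, 36.9), A→C = (125, -152, -4.1).
Normal n = (A→B) × (A→C) = (5920.4, 5297.2, -15884).
So ∂z/∂x = −n_x/n_z = 0.37273 and ∂z/∂y = −n_y/n_z = 0.33349.
Unit vector along 095° is (sin 95°, cos 95°) = (0.9962, -0.0872).
Slope in that direction = a·(0.9962) + b·(-0.0872) = 0.34224.
Apparent dip = arctan|0.34224| = 18.9° (true dip is 26.6°, so apparent ≤ true as expected).

18.9°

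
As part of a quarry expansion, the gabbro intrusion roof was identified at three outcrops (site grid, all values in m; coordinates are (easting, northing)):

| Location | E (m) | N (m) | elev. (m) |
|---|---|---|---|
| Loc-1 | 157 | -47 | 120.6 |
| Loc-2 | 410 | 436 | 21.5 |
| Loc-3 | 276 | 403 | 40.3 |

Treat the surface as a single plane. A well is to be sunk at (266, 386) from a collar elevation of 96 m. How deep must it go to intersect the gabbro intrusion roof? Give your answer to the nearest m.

52 m

Two edge vectors: Loc-1→Loc-2 = (253, 483, -99.1), Loc-1→Loc-3 = (119, 450, -80.3).
Normal n = (Loc-1→Loc-2) × (Loc-1→Loc-3) = (5810.1, 8523, 56373).
So ∂z/∂E = −n_x/n_z = −0.10307 and ∂z/∂N = −n_y/n_z = −0.15119.
Intercept c from Loc-1: 120.6 + 16.18 − 7.11 = 129.68.
At (266, 386): z_contact = −27.4 − 58.4 + 129.68 = 43.9 m.
Depth below ground = 96 − 43.9 = 52 m.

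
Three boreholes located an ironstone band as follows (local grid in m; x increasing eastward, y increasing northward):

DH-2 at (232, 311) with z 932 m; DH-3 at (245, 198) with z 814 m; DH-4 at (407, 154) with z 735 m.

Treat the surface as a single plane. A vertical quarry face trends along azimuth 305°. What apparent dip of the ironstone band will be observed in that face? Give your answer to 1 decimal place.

Two edge vectors: DH-2→DH-3 = (13, -113, -118), DH-2→DH-4 = (175, -157, -197).
Normal n = (DH-2→DH-3) × (DH-2→DH-4) = (3735, -18089, 17734).
So ∂z/∂x = −n_x/n_z = −0.21061 and ∂z/∂y = −n_y/n_z = 1.02002.
Unit vector along 305° is (sin 305°, cos 305°) = (-0.8192, 0.5736).
Slope in that direction = a·(-0.8192) + b·(0.5736) = 0.75758.
Apparent dip = arctan|0.75758| = 37.1° (true dip is 46.2°, so apparent ≤ true as expected).

37.1°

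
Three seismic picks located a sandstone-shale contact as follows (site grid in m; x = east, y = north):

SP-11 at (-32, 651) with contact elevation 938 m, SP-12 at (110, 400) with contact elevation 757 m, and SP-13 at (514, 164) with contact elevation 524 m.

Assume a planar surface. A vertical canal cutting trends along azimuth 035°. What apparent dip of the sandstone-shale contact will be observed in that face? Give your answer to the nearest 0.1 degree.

19.3°

Two edge vectors: SP-11→SP-12 = (142, -251, -181), SP-11→SP-13 = (546, -487, -414).
Normal n = (SP-11→SP-12) × (SP-11→SP-13) = (15767, -40038, 67892).
So ∂z/∂x = −n_x/n_z = −0.23224 and ∂z/∂y = −n_y/n_z = 0.58973.
Unit vector along 035° is (sin 35°, cos 35°) = (0.5736, 0.8192).
Slope in that direction = a·(0.5736) + b·(0.8192) = 0.34987.
Apparent dip = arctan|0.34987| = 19.3° (true dip is 32.4°, so apparent ≤ true as expected).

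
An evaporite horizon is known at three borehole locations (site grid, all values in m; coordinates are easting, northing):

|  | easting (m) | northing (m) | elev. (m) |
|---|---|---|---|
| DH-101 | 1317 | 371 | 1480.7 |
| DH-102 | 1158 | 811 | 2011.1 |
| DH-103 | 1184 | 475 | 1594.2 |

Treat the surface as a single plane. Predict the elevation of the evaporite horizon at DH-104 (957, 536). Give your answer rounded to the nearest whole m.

Let the plane be z = a·easting + b·northing + c.
DH-102−DH-101: −159a + 440b = 530.4;  DH-103−DH-101: −133a + 104b = 113.5.
Solving gives a = 0.12437, b = 1.25040.
Then c = 1480.7 − a·1317 − b·371 = 853.01.
At (957, 536): z = 119.0 + 670.2 + 853.01 = 1642.2 m.

1642 m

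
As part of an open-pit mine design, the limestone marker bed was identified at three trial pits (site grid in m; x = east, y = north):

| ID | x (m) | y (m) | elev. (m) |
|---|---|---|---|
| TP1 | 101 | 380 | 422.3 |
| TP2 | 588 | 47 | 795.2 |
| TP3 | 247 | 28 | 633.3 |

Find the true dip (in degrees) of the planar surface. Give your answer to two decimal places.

32.36°

Two edge vectors: TP1→TP2 = (487, -333, 372.9), TP1→TP3 = (146, -352, 211).
Normal n = (TP1→TP2) × (TP1→TP3) = (60997.8, -48313.6, -122806).
So ∂z/∂x = −n_x/n_z = 0.49670 and ∂z/∂y = −n_y/n_z = −0.39341.
Gradient magnitude |∇z| = √(a² + b²) = √(0.24671 + 0.15477) = 0.63363.
True dip = arctan(0.63363) = 32.36°, dipping toward NW (azimuth ≈ 308°).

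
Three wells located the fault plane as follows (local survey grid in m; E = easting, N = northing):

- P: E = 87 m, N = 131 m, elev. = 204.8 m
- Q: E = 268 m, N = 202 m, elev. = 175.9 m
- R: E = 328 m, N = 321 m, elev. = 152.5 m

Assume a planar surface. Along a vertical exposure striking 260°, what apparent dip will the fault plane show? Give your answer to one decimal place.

7.2°

Let the plane be z = a·E + b·N + c.
Q−P: 181a + 71b = −28.9;  R−P: 241a + 190b = −52.3.
Solving gives a = −0.10288, b = −0.14477.
Unit vector along 260° is (sin 260°, cos 260°) = (-0.9848, -0.1736).
Slope in that direction = a·(-0.9848) + b·(-0.1736) = 0.12646.
Apparent dip = arctan|0.12646| = 7.2° (true dip is 10.1°, so apparent ≤ true as expected).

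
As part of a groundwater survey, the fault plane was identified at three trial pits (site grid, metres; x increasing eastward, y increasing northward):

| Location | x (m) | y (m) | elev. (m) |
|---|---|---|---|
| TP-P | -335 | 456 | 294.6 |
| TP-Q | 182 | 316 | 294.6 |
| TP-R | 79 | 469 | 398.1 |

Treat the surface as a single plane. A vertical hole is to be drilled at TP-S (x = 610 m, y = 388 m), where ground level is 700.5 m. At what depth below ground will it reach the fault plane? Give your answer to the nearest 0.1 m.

Let the plane be z = a·x + b·y + c.
TP-Q−TP-P: 517a − 140b = 0;  TP-R−TP-P: 414a + 13b = 103.5.
Solving gives a = 0.22402, b = 0.82728.
Then c = 294.6 − a·-335 − b·456 = −7.59.
At (610, 388): z_contact = 136.65 + 320.99 − 7.59 = 450.05 m.
Depth below ground = 700.5 − 450.05 = 250.5 m.

250.5 m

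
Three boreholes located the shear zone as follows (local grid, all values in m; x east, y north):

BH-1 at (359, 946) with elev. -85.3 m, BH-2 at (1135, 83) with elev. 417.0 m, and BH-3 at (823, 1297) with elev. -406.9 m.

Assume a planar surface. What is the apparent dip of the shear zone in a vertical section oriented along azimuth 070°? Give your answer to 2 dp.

21.14°

Two edge vectors: BH-1→BH-2 = (776, -863, 502.3), BH-1→BH-3 = (464, 351, -321.6).
Normal n = (BH-1→BH-2) × (BH-1→BH-3) = (101233.5, 482628.8, 672808).
So ∂z/∂x = −n_x/n_z = −0.15046 and ∂z/∂y = −n_y/n_z = −0.71734.
Unit vector along 070° is (sin 70°, cos 70°) = (0.9397, 0.3420).
Slope in that direction = a·(0.9397) + b·(0.3420) = −0.38673.
Apparent dip = arctan|0.38673| = 21.14° (true dip is 36.2°, so apparent ≤ true as expected).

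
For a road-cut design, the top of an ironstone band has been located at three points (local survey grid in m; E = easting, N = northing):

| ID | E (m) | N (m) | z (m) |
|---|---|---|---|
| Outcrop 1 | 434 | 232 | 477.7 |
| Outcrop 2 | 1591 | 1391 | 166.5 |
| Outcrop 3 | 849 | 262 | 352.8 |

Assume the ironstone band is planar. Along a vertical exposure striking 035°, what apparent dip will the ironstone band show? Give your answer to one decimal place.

8.3°

Two edge vectors: Outcrop 1→Outcrop 2 = (1157, 1159, -311.2), Outcrop 1→Outcrop 3 = (415, 30, -124.9).
Normal n = (Outcrop 1→Outcrop 2) × (Outcrop 1→Outcrop 3) = (-135423.1, 15361.3, -446275).
So ∂z/∂E = −n_x/n_z = −0.30345 and ∂z/∂N = −n_y/n_z = 0.03442.
Unit vector along 035° is (sin 35°, cos 35°) = (0.5736, 0.8192).
Slope in that direction = a·(0.5736) + b·(0.8192) = −0.14586.
Apparent dip = arctan|0.14586| = 8.3° (true dip is 17.0°, so apparent ≤ true as expected).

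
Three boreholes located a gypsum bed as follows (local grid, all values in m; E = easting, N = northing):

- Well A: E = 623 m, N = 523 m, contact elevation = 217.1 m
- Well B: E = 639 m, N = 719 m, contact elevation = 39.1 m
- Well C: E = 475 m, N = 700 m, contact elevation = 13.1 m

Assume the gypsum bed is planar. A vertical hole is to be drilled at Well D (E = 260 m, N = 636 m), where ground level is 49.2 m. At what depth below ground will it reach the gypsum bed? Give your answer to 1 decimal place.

33.8 m

Two edge vectors: Well A→Well B = (16, 196, -178), Well A→Well C = (-148, 177, -204).
Normal n = (Well A→Well B) × (Well A→Well C) = (-8478, 29608, 31840).
So ∂z/∂E = −n_x/n_z = 0.26627 and ∂z/∂N = −n_y/n_z = −0.92990.
Intercept c from Well A: 217.1 − 165.89 + 486.34 = 537.55.
At (260, 636): z_contact = 69.23 − 591.42 + 537.55 = 15.37 m.
Depth below ground = 49.2 − 15.37 = 33.8 m.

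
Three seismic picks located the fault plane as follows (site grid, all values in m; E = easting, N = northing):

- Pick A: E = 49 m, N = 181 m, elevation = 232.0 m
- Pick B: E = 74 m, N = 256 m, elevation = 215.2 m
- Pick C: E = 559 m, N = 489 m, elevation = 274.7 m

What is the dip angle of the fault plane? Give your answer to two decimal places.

Let the plane be z = a·E + b·N + c.
Pick B−Pick A: 25a + 75b = −16.8;  Pick C−Pick A: 510a + 308b = 42.7.
Solving gives a = 0.27420, b = −0.31540.
Gradient magnitude |∇z| = √(a² + b²) = √(0.07519 + 0.09948) = 0.41793.
True dip = arctan(0.41793) = 22.68°, dipping toward NW (azimuth ≈ 319°).

22.68°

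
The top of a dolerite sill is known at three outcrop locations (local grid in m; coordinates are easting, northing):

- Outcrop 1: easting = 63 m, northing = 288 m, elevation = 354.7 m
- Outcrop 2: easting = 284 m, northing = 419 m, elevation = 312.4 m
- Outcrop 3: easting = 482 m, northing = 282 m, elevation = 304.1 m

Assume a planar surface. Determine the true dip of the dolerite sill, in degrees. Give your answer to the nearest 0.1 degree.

Let the plane be z = a·easting + b·northing + c.
Outcrop 2−Outcrop 1: 221a + 131b = −42.3;  Outcrop 3−Outcrop 1: 419a − 6b = −50.6.
Solving gives a = −0.12243, b = −0.11636.
Gradient magnitude |∇z| = √(a² + b²) = √(0.01499 + 0.01354) = 0.16890.
True dip = arctan(0.16890) = 9.6°, dipping toward NE (azimuth ≈ 046°).

9.6°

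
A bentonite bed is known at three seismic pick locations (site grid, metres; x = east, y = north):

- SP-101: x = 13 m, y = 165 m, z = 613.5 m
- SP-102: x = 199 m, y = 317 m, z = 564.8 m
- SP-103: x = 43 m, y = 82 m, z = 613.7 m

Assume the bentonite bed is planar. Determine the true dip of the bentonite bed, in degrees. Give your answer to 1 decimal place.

12.1°

Let the plane be z = a·x + b·y + c.
SP-102−SP-101: 186a + 152b = −48.7;  SP-103−SP-101: 30a − 83b = 0.2.
Solving gives a = −0.20061, b = −0.07492.
Gradient magnitude |∇z| = √(a² + b²) = √(0.04024 + 0.00561) = 0.21414.
True dip = arctan(0.21414) = 12.1°, dipping toward ENE (azimuth ≈ 070°).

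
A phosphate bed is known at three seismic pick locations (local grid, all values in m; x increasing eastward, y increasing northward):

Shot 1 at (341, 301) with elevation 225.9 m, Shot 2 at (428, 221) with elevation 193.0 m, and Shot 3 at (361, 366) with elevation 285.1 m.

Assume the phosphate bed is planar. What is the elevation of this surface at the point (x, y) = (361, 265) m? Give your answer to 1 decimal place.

Two edge vectors: Shot 1→Shot 2 = (87, -80, -32.9), Shot 1→Shot 3 = (20, 65, 59.2).
Normal n = (Shot 1→Shot 2) × (Shot 1→Shot 3) = (-2597.5, -5808.4, 7255).
So ∂z/∂x = −n_x/n_z = 0.35803 and ∂z/∂y = −n_y/n_z = 0.80061.
Intercept c from Shot 1: 225.9 − 122.09 − 240.98 = −137.17.
At (361, 265): z = 129.2 + 212.2 − 137.17 = 204.2 m.

204.2 m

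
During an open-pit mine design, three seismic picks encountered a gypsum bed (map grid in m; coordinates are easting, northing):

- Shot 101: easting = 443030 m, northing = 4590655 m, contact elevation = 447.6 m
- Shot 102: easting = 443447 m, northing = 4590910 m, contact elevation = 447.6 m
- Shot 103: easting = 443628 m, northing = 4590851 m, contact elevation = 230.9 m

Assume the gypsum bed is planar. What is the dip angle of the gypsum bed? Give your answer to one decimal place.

56.3°

Two edge vectors: Shot 101→Shot 102 = (417, 255, 0), Shot 101→Shot 103 = (598, 196, -216.7).
Normal n = (Shot 101→Shot 102) × (Shot 101→Shot 103) = (-55258.5, 90363.9, -70758).
So ∂z/∂easting = −n_x/n_z = −0.78095 and ∂z/∂northing = −n_y/n_z = 1.27708.
Gradient magnitude |∇z| = √(a² + b²) = √(0.60988 + 1.63094) = 1.49694.
True dip = arctan(1.49694) = 56.3°, dipping toward SSE (azimuth ≈ 149°).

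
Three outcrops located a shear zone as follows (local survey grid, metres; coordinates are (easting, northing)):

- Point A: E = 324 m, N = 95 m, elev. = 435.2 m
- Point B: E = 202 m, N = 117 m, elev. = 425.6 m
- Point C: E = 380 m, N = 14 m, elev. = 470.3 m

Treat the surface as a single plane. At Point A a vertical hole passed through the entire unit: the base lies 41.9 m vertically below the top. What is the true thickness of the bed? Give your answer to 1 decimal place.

Let the plane be z = a·E + b·N + c.
Point B−Point A: −122a + 22b = −9.6;  Point C−Point A: 56a − 81b = 35.1.
Solving gives a = 0.00062, b = −0.43290.
|∇z| = √(a²+b²) = 0.43290, so dip δ = arctan(0.43290) = 23.41°.
True thickness = vertical thickness × cos δ = 41.9 × cos 23.41° = 38.5 m.

38.5 m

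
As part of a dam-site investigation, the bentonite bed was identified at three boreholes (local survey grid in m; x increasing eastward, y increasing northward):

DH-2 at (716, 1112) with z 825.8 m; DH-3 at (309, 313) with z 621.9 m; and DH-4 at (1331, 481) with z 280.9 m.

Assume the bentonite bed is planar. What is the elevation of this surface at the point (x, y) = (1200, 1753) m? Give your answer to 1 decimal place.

924.8 m

Two edge vectors: DH-2→DH-3 = (-407, -799, -203.9), DH-2→DH-4 = (615, -631, -544.9).
Normal n = (DH-2→DH-3) × (DH-2→DH-4) = (306714.2, -347172.8, 748202).
So ∂z/∂x = −n_x/n_z = −0.409935 and ∂z/∂y = −n_y/n_z = 0.464009.
Intercept c from DH-2: 825.8 + 293.51 − 515.98 = 603.33.
At (1200, 1753): z = −491.9 + 813.4 + 603.33 = 924.8 m.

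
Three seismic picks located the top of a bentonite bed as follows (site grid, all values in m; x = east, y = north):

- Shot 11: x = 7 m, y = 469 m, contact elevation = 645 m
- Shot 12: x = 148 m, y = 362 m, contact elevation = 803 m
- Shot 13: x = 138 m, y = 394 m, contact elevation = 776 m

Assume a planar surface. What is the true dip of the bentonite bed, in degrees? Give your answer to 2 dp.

Two edge vectors: Shot 11→Shot 12 = (141, -107, 158), Shot 11→Shot 13 = (131, -75, 131).
Normal n = (Shot 11→Shot 12) × (Shot 11→Shot 13) = (-2167, 2227, 3442).
So ∂z/∂x = −n_x/n_z = 0.62958 and ∂z/∂y = −n_y/n_z = −0.64701.
Gradient magnitude |∇z| = √(a² + b²) = √(0.39637 + 0.41862) = 0.90276.
True dip = arctan(0.90276) = 42.07°, dipping toward NW (azimuth ≈ 316°).

42.07°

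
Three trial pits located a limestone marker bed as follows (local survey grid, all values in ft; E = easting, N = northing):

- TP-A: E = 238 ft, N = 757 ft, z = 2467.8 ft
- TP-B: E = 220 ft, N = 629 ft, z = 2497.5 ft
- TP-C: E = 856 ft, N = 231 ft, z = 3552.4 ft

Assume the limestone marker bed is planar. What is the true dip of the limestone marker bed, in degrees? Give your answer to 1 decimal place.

Two edge vectors: TP-A→TP-B = (-18, -128, 29.7), TP-A→TP-C = (618, -526, 1084.6).
Normal n = (TP-A→TP-B) × (TP-A→TP-C) = (-123206.6, 37877.4, 88572).
So ∂z/∂E = −n_x/n_z = 1.39103 and ∂z/∂N = −n_y/n_z = −0.42765.
Gradient magnitude |∇z| = √(a² + b²) = √(1.93497 + 0.18288) = 1.45528.
True dip = arctan(1.45528) = 55.5°, dipping toward WNW (azimuth ≈ 287°).

55.5°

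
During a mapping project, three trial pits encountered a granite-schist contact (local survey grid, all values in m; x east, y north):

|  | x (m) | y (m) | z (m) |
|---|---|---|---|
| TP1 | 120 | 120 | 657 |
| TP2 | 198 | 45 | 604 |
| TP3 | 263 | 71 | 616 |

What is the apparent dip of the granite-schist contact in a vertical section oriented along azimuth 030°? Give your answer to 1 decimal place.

27.2°

Let the plane be z = a·x + b·y + c.
TP2−TP1: 78a − 75b = −53;  TP3−TP1: 143a − 49b = −41.
Solving gives a = −0.06925, b = 0.63465.
Unit vector along 030° is (sin 30°, cos 30°) = (0.5000, 0.8660).
Slope in that direction = a·(0.5000) + b·(0.8660) = 0.51500.
Apparent dip = arctan|0.51500| = 27.2° (true dip is 32.6°, so apparent ≤ true as expected).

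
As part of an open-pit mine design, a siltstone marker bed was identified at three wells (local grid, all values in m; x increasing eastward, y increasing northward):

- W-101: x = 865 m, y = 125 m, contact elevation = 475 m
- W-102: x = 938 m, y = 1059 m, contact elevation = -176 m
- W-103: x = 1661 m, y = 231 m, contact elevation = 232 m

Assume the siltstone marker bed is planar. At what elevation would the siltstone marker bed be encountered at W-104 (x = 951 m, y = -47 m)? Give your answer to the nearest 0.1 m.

573.5 m

Let the plane be z = a·x + b·y + c.
W-102−W-101: 73a + 934b = −651;  W-103−W-101: 796a + 106b = −243.
Solving gives a = −0.214694, b = −0.680222.
Then c = 475 − a·865 − b·125 = 745.74.
At (951, -47): z = −204.2 + 32.0 + 745.74 = 573.5 m.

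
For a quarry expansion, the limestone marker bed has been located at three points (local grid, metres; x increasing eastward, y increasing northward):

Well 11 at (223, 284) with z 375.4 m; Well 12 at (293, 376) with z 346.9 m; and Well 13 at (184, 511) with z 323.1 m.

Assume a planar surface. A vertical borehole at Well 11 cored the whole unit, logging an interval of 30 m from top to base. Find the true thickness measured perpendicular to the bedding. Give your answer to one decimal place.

29.0 m

Two edge vectors: Well 11→Well 12 = (70, 92, -28.5), Well 11→Well 13 = (-39, 227, -52.3).
Normal n = (Well 11→Well 12) × (Well 11→Well 13) = (1657.9, 4772.5, 19478).
So ∂z/∂x = −n_x/n_z = −0.08512 and ∂z/∂y = −n_y/n_z = −0.24502.
|∇z| = √(a²+b²) = 0.25938, so dip δ = arctan(0.25938) = 14.54°.
True thickness = vertical thickness × cos δ = 30 × cos 14.54° = 29.0 m.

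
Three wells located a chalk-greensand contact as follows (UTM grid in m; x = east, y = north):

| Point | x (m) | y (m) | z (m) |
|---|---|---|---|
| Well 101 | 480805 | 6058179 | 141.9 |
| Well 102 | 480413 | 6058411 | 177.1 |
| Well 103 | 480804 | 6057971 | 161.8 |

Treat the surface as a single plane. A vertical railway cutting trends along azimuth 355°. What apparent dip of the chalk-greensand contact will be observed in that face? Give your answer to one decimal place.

Two edge vectors: Well 101→Well 102 = (-392, 232, 35.2), Well 101→Well 103 = (-1, -208, 19.9).
Normal n = (Well 101→Well 102) × (Well 101→Well 103) = (11938.4, 7765.6, 81768).
So ∂z/∂x = −n_x/n_z = −0.14600 and ∂z/∂y = −n_y/n_z = −0.09497.
Unit vector along 355° is (sin 355°, cos 355°) = (-0.0872, 0.9962).
Slope in that direction = a·(-0.0872) + b·(0.9962) = −0.08188.
Apparent dip = arctan|0.08188| = 4.7° (true dip is 9.9°, so apparent ≤ true as expected).

4.7°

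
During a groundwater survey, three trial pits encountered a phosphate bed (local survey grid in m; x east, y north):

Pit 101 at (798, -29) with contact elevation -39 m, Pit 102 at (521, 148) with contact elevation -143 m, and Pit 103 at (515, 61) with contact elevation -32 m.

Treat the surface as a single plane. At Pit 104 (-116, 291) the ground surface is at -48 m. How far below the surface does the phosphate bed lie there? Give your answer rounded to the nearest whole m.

5 m

Let the plane be z = a·x + b·y + c.
Pit 102−Pit 101: −277a + 177b = −104;  Pit 103−Pit 101: −283a + 90b = 7.
Solving gives a = −0.42125, b = −1.24681.
Then c = -39 − a·798 − b·-29 = 261.00.
At (-116, 291): z_contact = 48.9 − 362.8 + 261.00 = -53.0 m.
Depth below ground = -48 − (-53.0) = 5 m.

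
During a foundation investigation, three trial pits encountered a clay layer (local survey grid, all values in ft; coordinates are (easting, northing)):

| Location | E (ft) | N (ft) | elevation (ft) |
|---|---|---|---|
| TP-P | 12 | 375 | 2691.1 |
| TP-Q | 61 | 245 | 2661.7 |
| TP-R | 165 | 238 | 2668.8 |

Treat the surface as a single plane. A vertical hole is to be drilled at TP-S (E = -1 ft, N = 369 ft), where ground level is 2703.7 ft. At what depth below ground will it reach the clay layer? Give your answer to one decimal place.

Two edge vectors: TP-P→TP-Q = (49, -130, -29.4), TP-P→TP-R = (153, -137, -22.3).
Normal n = (TP-P→TP-Q) × (TP-P→TP-R) = (-1128.8, -3405.5, 13177).
So ∂z/∂E = −n_x/n_z = 0.08566 and ∂z/∂N = −n_y/n_z = 0.25844.
Intercept c from TP-P: 2691.1 − 1.03 − 96.92 = 2593.16.
At (-1, 369): z_contact = −0.09 + 95.37 + 2593.16 = 2688.44 ft.
Depth below ground = 2703.7 − 2688.44 = 15.3 ft.

15.3 ft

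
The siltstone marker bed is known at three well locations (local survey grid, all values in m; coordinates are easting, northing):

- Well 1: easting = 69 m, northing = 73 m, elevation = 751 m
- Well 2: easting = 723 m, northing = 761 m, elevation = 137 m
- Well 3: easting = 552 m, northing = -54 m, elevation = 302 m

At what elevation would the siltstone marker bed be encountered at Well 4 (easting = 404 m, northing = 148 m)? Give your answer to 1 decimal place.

Two edge vectors: Well 1→Well 2 = (654, 688, -614), Well 1→Well 3 = (483, -127, -449).
Normal n = (Well 1→Well 2) × (Well 1→Well 3) = (-386890, -2916, -415362).
So ∂z/∂easting = −n_x/n_z = −0.93145 and ∂z/∂northing = −n_y/n_z = −0.00702.
Intercept c from Well 1: 751 + 64.27 + 0.51 = 815.78.
At (404, 148): z = −376.3 − 1.0 + 815.78 = 438.4 m.

438.4 m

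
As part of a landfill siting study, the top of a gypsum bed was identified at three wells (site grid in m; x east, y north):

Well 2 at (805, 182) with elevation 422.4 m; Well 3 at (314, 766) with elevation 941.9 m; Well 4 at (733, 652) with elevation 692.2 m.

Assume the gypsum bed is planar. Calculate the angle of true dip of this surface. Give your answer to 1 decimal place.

Let the plane be z = a·x + b·y + c.
Well 3−Well 2: −491a + 584b = 519.5;  Well 4−Well 2: −72a + 470b = 269.8.
Solving gives a = −0.45889, b = 0.50375.
Gradient magnitude |∇z| = √(a² + b²) = √(0.21058 + 0.25376) = 0.68142.
True dip = arctan(0.68142) = 34.3°, dipping toward SE (azimuth ≈ 138°).

34.3°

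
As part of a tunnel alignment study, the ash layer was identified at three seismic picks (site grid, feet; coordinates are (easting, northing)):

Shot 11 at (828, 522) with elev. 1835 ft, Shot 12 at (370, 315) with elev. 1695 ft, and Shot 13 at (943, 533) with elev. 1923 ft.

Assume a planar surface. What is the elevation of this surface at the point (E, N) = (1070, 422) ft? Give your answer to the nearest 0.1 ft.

2179.0 ft

Let the plane be z = a·E + b·N + c.
Shot 12−Shot 11: −458a − 207b = −140;  Shot 13−Shot 11: 115a + 11b = 88.
Solving gives a = 0.888581, b = −1.289711.
Then c = 1835 − a·828 − b·522 = 1772.48.
At (1070, 422): z = 950.8 − 544.3 + 1772.48 = 2179.0 ft.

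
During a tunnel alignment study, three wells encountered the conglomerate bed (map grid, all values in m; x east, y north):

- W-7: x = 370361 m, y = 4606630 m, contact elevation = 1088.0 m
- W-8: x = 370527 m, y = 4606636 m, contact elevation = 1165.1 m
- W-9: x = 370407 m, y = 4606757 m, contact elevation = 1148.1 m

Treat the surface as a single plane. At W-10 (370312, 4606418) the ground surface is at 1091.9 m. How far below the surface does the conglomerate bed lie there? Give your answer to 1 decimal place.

Let the plane be z = a·x + b·y + c.
W-8−W-7: 166a + 6b = 77.1;  W-9−W-7: 46a + 127b = 60.1.
Solving gives a = 0.453287513, b = 0.309045468.
Then c = 1088 − a·370361 − b·4606630 = −1590450.14.
At (370312, 4606418): z_contact = 167857.81 + 1423592.61 − 1590450.14 = 1000.27 m.
Depth below ground = 1091.9 − 1000.27 = 91.6 m.

91.6 m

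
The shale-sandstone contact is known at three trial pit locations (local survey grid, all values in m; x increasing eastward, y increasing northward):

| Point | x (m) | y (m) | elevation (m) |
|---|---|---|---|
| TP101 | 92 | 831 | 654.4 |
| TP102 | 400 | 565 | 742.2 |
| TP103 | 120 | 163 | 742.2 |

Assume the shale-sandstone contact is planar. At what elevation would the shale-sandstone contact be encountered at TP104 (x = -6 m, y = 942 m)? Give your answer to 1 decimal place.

623.2 m

Two edge vectors: TP101→TP102 = (308, -266, 87.8), TP101→TP103 = (28, -668, 87.8).
Normal n = (TP101→TP102) × (TP101→TP103) = (35295.6, -24584, -198296).
So ∂z/∂x = −n_x/n_z = 0.17799 and ∂z/∂y = −n_y/n_z = −0.12398.
Intercept c from TP101: 654.4 − 16.38 + 103.02 = 741.05.
At (-6, 942): z = −1.1 − 116.8 + 741.05 = 623.2 m.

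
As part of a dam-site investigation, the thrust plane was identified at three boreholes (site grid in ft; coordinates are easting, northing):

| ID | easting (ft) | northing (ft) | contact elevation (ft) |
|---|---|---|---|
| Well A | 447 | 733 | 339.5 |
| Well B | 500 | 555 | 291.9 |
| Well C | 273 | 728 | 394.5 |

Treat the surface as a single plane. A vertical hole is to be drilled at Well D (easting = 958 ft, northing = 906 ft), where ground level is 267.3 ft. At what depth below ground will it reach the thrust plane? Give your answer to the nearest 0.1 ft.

62.1 ft

Two edge vectors: Well A→Well B = (53, -178, -47.6), Well A→Well C = (-174, -5, 55).
Normal n = (Well A→Well B) × (Well A→Well C) = (-10028, 5367.4, -31237).
So ∂z/∂easting = −n_x/n_z = −0.32103 and ∂z/∂northing = −n_y/n_z = 0.17183.
Intercept c from Well A: 339.5 + 143.50 − 125.95 = 357.05.
At (958, 906): z_contact = −307.55 + 155.68 + 357.05 = 205.18 ft.
Depth below ground = 267.3 − 205.18 = 62.1 ft.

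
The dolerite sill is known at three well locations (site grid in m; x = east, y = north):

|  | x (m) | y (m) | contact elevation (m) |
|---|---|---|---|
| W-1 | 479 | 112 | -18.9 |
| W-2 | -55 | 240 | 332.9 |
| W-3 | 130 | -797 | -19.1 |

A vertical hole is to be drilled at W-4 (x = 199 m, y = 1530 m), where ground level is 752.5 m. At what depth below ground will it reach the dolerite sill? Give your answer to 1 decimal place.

Let the plane be z = a·x + b·y + c.
W-2−W-1: −534a + 128b = 351.8;  W-3−W-1: −349a − 909b = −0.2.
Solving gives a = −0.603233, b = 0.231824.
Then c = -18.9 − a·479 − b·112 = 244.08.
At (199, 1530): z_contact = −120.04 + 354.69 + 244.08 = 478.73 m.
Depth below ground = 752.5 − 478.73 = 273.8 m.

273.8 m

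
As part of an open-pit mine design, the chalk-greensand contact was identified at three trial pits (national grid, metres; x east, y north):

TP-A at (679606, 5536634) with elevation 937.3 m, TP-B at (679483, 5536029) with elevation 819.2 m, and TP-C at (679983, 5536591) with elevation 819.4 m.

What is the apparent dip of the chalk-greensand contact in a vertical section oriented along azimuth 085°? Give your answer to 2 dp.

14.62°

Two edge vectors: TP-A→TP-B = (-123, -605, -118.1), TP-A→TP-C = (377, -43, -117.9).
Normal n = (TP-A→TP-B) × (TP-A→TP-C) = (66251.2, -59025.4, 233374).
So ∂z/∂x = −n_x/n_z = −0.28388 and ∂z/∂y = −n_y/n_z = 0.25292.
Unit vector along 085° is (sin 85°, cos 85°) = (0.9962, 0.0872).
Slope in that direction = a·(0.9962) + b·(0.0872) = −0.26076.
Apparent dip = arctan|0.26076| = 14.62° (true dip is 20.8°, so apparent ≤ true as expected).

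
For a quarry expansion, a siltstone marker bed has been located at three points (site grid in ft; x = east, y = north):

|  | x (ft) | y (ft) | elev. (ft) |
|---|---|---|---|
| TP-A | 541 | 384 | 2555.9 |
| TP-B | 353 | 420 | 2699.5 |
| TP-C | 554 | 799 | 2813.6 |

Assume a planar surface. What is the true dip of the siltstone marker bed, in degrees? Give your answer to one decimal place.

42.2°

Let the plane be z = a·x + b·y + c.
TP-B−TP-A: −188a + 36b = 143.6;  TP-C−TP-A: 13a + 415b = 257.7.
Solving gives a = −0.64108, b = 0.64105.
Gradient magnitude |∇z| = √(a² + b²) = √(0.41098 + 0.41094) = 0.90660.
True dip = arctan(0.90660) = 42.2°, dipping toward SE (azimuth ≈ 135°).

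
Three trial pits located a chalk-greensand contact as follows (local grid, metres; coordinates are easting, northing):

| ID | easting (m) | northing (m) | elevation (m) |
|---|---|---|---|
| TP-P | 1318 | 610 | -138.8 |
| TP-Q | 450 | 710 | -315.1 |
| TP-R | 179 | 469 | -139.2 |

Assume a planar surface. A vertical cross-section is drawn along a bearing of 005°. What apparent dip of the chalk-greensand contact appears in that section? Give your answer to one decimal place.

39.9°

Two edge vectors: TP-P→TP-Q = (-868, 100, -176.3), TP-P→TP-R = (-1139, -141, -0.4).
Normal n = (TP-P→TP-Q) × (TP-P→TP-R) = (-24898.3, 200458.5, 236288).
So ∂z/∂easting = −n_x/n_z = 0.10537 and ∂z/∂northing = −n_y/n_z = −0.84837.
Unit vector along 005° is (sin 5°, cos 5°) = (0.0872, 0.9962).
Slope in that direction = a·(0.0872) + b·(0.9962) = −0.83595.
Apparent dip = arctan|0.83595| = 39.9° (true dip is 40.5°, so apparent ≤ true as expected).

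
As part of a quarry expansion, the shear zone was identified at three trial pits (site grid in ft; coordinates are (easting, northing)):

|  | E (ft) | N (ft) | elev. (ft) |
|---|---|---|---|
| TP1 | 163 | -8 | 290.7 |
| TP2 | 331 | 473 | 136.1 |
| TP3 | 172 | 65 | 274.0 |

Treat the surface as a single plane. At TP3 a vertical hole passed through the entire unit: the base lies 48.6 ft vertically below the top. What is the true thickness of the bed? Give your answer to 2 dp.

44.37 ft

Two edge vectors: TP1→TP2 = (168, 481, -154.6), TP1→TP3 = (9, 73, -16.7).
Normal n = (TP1→TP2) × (TP1→TP3) = (3253.1, 1414.2, 7935).
So ∂z/∂E = −n_x/n_z = −0.40997 and ∂z/∂N = −n_y/n_z = −0.17822.
|∇z| = √(a²+b²) = 0.44703, so dip δ = arctan(0.44703) = 24.09°.
True thickness = vertical thickness × cos δ = 48.6 × cos 24.09° = 44.37 ft.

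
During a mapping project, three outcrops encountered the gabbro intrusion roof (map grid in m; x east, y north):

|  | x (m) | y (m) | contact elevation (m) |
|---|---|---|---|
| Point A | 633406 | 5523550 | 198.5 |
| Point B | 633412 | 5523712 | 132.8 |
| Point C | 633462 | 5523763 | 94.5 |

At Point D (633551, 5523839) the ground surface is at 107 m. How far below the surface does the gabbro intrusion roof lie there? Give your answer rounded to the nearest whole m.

75 m

Two edge vectors: Point A→Point B = (6, 162, -65.7), Point A→Point C = (56, 213, -104).
Normal n = (Point A→Point B) × (Point A→Point C) = (-2853.9, -3055.2, -7794).
So ∂z/∂x = −n_x/n_z = −0.36616628 and ∂z/∂y = −n_y/n_z = −0.39199384.
Intercept c from Point A: 198.5 + 231931.92 + 2165197.58 = 2397328.00.
At (633551, 5523839): z_contact = −231985.0 − 2165310.9 + 2397328.00 = 32.1 m.
Depth below ground = 107 − 32.1 = 75 m.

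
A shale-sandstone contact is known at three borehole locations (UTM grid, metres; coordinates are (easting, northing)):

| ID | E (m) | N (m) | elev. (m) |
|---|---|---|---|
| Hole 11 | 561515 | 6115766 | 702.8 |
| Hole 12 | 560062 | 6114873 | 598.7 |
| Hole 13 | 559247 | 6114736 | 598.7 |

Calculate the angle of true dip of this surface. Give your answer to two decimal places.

Two edge vectors: Hole 11→Hole 12 = (-1453, -893, -104.1), Hole 11→Hole 13 = (-2268, -1030, -104.1).
Normal n = (Hole 11→Hole 12) × (Hole 11→Hole 13) = (-14261.7, 84841.5, -528734).
So ∂z/∂E = −n_x/n_z = −0.02697 and ∂z/∂N = −n_y/n_z = 0.16046.
Gradient magnitude |∇z| = √(a² + b²) = √(0.00073 + 0.02575) = 0.16271.
True dip = arctan(0.16271) = 9.24°, dipping toward S (azimuth ≈ 170°).

9.24°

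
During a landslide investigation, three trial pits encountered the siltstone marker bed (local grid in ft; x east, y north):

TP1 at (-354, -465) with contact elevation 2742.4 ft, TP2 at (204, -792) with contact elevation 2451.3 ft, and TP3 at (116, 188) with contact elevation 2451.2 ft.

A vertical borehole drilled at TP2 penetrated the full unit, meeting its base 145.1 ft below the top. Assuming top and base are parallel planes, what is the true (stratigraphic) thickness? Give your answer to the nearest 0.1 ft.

127.0 ft

Let the plane be z = a·x + b·y + c.
TP2−TP1: 558a − 327b = −291.1;  TP3−TP1: 470a + 653b = −291.2.
Solving gives a = −0.55072, b = −0.04955.
|∇z| = √(a²+b²) = 0.55295, so dip δ = arctan(0.55295) = 28.94°.
True thickness = vertical thickness × cos δ = 145.1 × cos 28.94° = 127.0 ft.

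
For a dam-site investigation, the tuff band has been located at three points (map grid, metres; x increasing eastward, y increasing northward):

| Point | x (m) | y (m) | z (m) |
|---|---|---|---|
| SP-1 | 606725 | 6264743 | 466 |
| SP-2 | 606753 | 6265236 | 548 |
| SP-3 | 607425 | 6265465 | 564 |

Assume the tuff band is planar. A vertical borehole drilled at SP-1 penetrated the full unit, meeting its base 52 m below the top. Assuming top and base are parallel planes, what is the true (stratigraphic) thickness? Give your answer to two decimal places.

51.25 m

Let the plane be z = a·x + b·y + c.
SP-2−SP-1: 28a + 493b = 82;  SP-3−SP-1: 700a + 722b = 98.
Solving gives a = −0.03352, b = 0.16823.
|∇z| = √(a²+b²) = 0.17154, so dip δ = arctan(0.17154) = 9.73°.
True thickness = vertical thickness × cos δ = 52 × cos 9.73° = 51.25 m.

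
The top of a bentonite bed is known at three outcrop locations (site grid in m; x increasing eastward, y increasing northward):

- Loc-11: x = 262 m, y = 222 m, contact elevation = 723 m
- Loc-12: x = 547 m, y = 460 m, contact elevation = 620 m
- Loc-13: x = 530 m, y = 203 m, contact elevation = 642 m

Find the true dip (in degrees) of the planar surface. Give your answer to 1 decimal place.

17.4°

Let the plane be z = a·x + b·y + c.
Loc-12−Loc-11: 285a + 238b = −103;  Loc-13−Loc-11: 268a − 19b = −81.
Solving gives a = −0.30687, b = −0.06530.
Gradient magnitude |∇z| = √(a² + b²) = √(0.09417 + 0.00426) = 0.31374.
True dip = arctan(0.31374) = 17.4°, dipping toward ENE (azimuth ≈ 078°).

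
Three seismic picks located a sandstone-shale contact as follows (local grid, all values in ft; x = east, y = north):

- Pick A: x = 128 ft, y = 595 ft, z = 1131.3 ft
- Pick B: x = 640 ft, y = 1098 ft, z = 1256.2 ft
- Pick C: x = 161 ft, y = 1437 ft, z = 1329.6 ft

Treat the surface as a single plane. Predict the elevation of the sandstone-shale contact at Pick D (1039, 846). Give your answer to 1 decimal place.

Two edge vectors: Pick A→Pick B = (512, 503, 124.9), Pick A→Pick C = (33, 842, 198.3).
Normal n = (Pick A→Pick B) × (Pick A→Pick C) = (-5420.9, -97407.9, 414505).
So ∂z/∂x = −n_x/n_z = 0.013078 and ∂z/∂y = −n_y/n_z = 0.234998.
Intercept c from Pick A: 1131.3 − 1.67 − 139.82 = 989.80.
At (1039, 846): z = 13.6 + 198.8 + 989.80 = 1202.2 ft.

1202.2 ft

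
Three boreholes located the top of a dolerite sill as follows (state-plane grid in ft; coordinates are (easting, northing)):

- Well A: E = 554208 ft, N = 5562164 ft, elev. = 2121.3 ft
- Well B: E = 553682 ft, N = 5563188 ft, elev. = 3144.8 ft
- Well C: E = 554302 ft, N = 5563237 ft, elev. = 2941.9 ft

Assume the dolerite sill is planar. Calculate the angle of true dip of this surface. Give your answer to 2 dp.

41.65°

Let the plane be z = a·E + b·N + c.
Well B−Well A: −526a + 1024b = 1023.5;  Well C−Well A: 94a + 1073b = 820.6.
Solving gives a = −0.39040, b = 0.79897.
Gradient magnitude |∇z| = √(a² + b²) = √(0.15241 + 0.63836) = 0.88925.
True dip = arctan(0.88925) = 41.65°, dipping toward SSE (azimuth ≈ 154°).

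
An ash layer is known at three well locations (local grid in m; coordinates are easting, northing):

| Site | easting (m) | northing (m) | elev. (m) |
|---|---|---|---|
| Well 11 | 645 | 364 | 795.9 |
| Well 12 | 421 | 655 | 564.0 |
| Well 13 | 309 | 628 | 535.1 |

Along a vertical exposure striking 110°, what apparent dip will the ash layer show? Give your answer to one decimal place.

27.9°

Two edge vectors: Well 11→Well 12 = (-224, 291, -231.9), Well 11→Well 13 = (-336, 264, -260.8).
Normal n = (Well 11→Well 12) × (Well 11→Well 13) = (-14671.2, 19499.2, 38640).
So ∂z/∂easting = −n_x/n_z = 0.37969 and ∂z/∂northing = −n_y/n_z = −0.50464.
Unit vector along 110° is (sin 110°, cos 110°) = (0.9397, -0.3420).
Slope in that direction = a·(0.9397) + b·(-0.3420) = 0.52939.
Apparent dip = arctan|0.52939| = 27.9° (true dip is 32.3°, so apparent ≤ true as expected).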